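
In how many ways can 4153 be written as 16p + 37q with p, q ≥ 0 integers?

7

gcd(37, 16) = 1.
By Bézout, 16·(7) + 37·(-3) = 1.
One solution: (26, 101).
General: p = 26 + 37t, q = 101 - 16t.
p ≥ 0 ⇒ t ≥ 0; q ≥ 0 ⇒ t ≤ 6. So t ∈ [0, 6]: 7 solutions.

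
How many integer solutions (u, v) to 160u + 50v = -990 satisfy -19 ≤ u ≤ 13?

gcd(160, 50) = 10.
By Bézout, 160×(1) + 50×(-3) = 10.
Particular solution: (1, -23).
General solution: u = 1 + 5t, v = -23 - 16t for integer t.
-19 ≤ 1 + 5t ≤ 13 gives t ∈ [-4, 2], which is 7 values.

7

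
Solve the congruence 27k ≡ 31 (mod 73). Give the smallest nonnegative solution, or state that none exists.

39

gcd(73, 27) = 1.
1 divides 31, so solutions exist.
By Bézout, 27×(-27) + 73×(10) = 1.
So 27×(-27) ≡ 1 (mod 73); multiply by 31: k ≡ -837 (mod 73).
Smallest nonnegative: k = -837 mod 73 = 39.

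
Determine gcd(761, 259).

1

gcd(761, 259) = 1  (761 = 2×259 + 243, 259 = 1×243 + 16, 243 = 15×16 + 3, 16 = 5×3 + 1, 3 = 3×1).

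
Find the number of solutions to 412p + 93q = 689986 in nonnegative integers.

18

gcd(412, 93) = 1.
By Bézout, 412·(7) + 93·(-31) = 1.
One solution: (40, 7242).
General: p = 40 + 93t, q = 7242 - 412t.
p ≥ 0 ⇒ t ≥ 0; q ≥ 0 ⇒ t ≤ 17. So t ∈ [0, 17]: 18 solutions.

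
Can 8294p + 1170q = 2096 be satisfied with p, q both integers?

no

gcd(8294, 1170):
  8294 = 7*1170 + 104
  1170 = 11*104 + 26
  104 = 4*26
so gcd(8294, 1170) = 26.
26 does not divide 2096 (remainder 16), so no integer solutions.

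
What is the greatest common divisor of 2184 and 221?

gcd(2184, 221):
  2184 = 9*221 + 195
  221 = 1*195 + 26
  195 = 7*26 + 13
  26 = 2*13
so gcd(2184, 221) = 13.

13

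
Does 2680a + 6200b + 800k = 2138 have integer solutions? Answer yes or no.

gcd(6200, 2680) = 40  (6200 = 2·2680 + 840, 2680 = 3·840 + 160, 840 = 5·160 + 40, 160 = 4·40).
gcd(40, 800) = 40.
40 does not divide 2138 (remainder 18), so no integer solutions.

no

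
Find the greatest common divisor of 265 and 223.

1

gcd(265, 223) = 1  (265 = 1×223 + 42, 223 = 5×42 + 13, 42 = 3×13 + 3, 13 = 4×3 + 1, 3 = 3×1).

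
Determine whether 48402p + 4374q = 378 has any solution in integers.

gcd(48402, 4374) = 18  (48402 = 11·4374 + 288, 4374 = 15·288 + 54, 288 = 5·54 + 18, 54 = 3·18).
18 divides 378, so integer solutions exist.

yes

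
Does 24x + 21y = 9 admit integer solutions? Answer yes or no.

gcd(24, 21) = 3.
3 divides 9, so integer solutions exist.

yes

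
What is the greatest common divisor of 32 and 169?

gcd(169, 32):
  169 = 5·32 + 9
  32 = 3·9 + 5
  9 = 1·5 + 4
  5 = 1·4 + 1
  4 = 4·1
so gcd(169, 32) = 1.

1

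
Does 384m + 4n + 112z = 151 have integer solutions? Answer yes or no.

no

gcd(384, 4) = 4.
gcd(4, 112) = 4.
4 does not divide 151 (remainder 3), so no integer solutions.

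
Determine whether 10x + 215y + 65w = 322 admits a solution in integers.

no

gcd(215, 10) = 5  (215 = 21×10 + 5, 10 = 2×5).
gcd(5, 65) = 5.
5 does not divide 322 (remainder 2), so no integer solutions.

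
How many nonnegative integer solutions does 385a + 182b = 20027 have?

2

gcd(385, 182) = 7  (385 = 2·182 + 21, 182 = 8·21 + 14, 21 = 1·14 + 7, 14 = 2·7).
Back-substituting, 385·(9) + 182·(-19) = 7.
Scale by 2861: one solution is (25749, -54359). Reduce a mod 26: (9, 91).
General: a = 9 + 26t, b = 91 - 55t.
a ≥ 0 ⇒ t ≥ 0; b ≥ 0 ⇒ t ≤ 1. So t ∈ [0, 1]: 2 solutions.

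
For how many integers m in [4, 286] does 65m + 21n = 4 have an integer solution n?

gcd(65, 21):
  65 = 3×21 + 2
  21 = 10×2 + 1
  2 = 2×1
so gcd(65, 21) = 1.
Back-substitute for Bézout coefficients:
  1 = 21 - 10×2
  ... = 65×(-10) + 21×(31)
Scale by 4: particular solution (-40, 124); reduce m mod 21: (2, -6).
General solution: m = 2 + 21t, n = -6 - 65t for integer t.
4 ≤ 2 + 21t ≤ 286 gives t ∈ [1, 13], which is 13 values.

13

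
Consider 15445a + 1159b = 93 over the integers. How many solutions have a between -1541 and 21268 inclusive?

20

gcd(15445, 1159) = 1  (15445 = 13*1159 + 378, 1159 = 3*378 + 25, 378 = 15*25 + 3, 25 = 8*3 + 1, 3 = 3*1).
Back-substituting, 15445*(-371) + 1159*(4944) = 1.
Scale by 93: particular solution (-34503, 459792); reduce a mod 1159: (267, -3558).
General solution: a = 267 + 1159t, b = -3558 - 15445t for integer t.
-1541 ≤ 267 + 1159t ≤ 21268 gives t ∈ [-1, 18], which is 20 values.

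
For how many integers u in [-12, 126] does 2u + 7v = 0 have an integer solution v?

20

gcd(7, 2):
  7 = 3*2 + 1
  2 = 2*1
so gcd(7, 2) = 1.
Back-substitute for Bézout coefficients:
  1 = 7 - 3*2
  ... = 2*(-3) + 7*(1)
Scale by 0: particular solution (0, 0); reduce u mod 7: (0, 0).
General solution: u = 0 + 7t, v = 0 - 2t for integer t.
-12 ≤ 0 + 7t ≤ 126 gives t ∈ [-1, 18], which is 20 values.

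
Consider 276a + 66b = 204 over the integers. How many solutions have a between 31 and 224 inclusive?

gcd(276, 66):
  276 = 4*66 + 12
  66 = 5*12 + 6
  12 = 2*6
so gcd(276, 66) = 6.
Back-substitute for Bézout coefficients:
  6 = 66 - 5*12
  ... = 276*(-5) + 66*(21)
Scale by 34: particular solution (-170, 714); reduce a mod 11: (6, -22).
General solution: a = 6 + 11t, b = -22 - 46t for integer t.
31 ≤ 6 + 11t ≤ 224 gives t ∈ [3, 19], which is 17 values.

17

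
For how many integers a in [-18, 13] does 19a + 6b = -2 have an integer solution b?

5

gcd(19, 6) = 1  (19 = 3·6 + 1, 6 = 6·1).
Back-substituting, 19·(1) + 6·(-3) = 1.
Scale by -2: particular solution (-2, 6); reduce a mod 6: (4, -13).
General solution: a = 4 + 6t, b = -13 - 19t for integer t.
-18 ≤ 4 + 6t ≤ 13 gives t ∈ [-3, 1], which is 5 values.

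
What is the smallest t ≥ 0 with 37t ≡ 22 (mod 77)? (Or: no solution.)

gcd(77, 37) = 1  (77 = 2×37 + 3, 37 = 12×3 + 1, 3 = 3×1).
1 divides 22, so solutions exist.
Back-substituting, 37×(25) + 77×(-12) = 1.
So 37×(25) ≡ 1 (mod 77); multiply by 22: t ≡ 550 (mod 77).
Smallest nonnegative: t = 550 mod 77 = 11.

11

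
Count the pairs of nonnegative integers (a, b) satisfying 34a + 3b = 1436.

14

gcd(34, 3):
  34 = 11·3 + 1
  3 = 3·1
so gcd(34, 3) = 1.
Back-substitute for Bézout coefficients:
  1 = 34 - 11·3
  ... = 34·(1) + 3·(-11)
Scale by 1436: one solution is (1436, -15796). Reduce a mod 3: (2, 456).
General: a = 2 + 3t, b = 456 - 34t.
a ≥ 0 ⇒ t ≥ 0; b ≥ 0 ⇒ t ≤ 13. So t ∈ [0, 13]: 14 solutions.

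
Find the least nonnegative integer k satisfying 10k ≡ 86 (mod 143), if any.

gcd(143, 10):
  143 = 14*10 + 3
  10 = 3*3 + 1
  3 = 3*1
so gcd(143, 10) = 1.
1 divides 86, so solutions exist.
Back-substitute for Bézout coefficients:
  1 = 10 - 3*3
  ... = 10*(43) + 143*(-3)
So 10*(43) ≡ 1 (mod 143); multiply by 86: k ≡ 3698 (mod 143).
Smallest nonnegative: k = 3698 mod 143 = 123.

123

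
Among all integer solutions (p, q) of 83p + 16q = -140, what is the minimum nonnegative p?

12

gcd(83, 16):
  83 = 5·16 + 3
  16 = 5·3 + 1
  3 = 3·1
so gcd(83, 16) = 1.
1 divides -140, so solutions exist.
Back-substitute for Bézout coefficients:
  1 = 16 - 5·3
  ... = 83·(-5) + 16·(26)
Scale by -140/1 = -140: (p₀, q₀) = (700, -3640).
General solution: p = 700 + 16t, q = -3640 - 83t for integer t.
p ≥ 0: smallest is 700 mod 16 = 12 (at t = -43), with q = -71.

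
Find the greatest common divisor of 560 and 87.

1

gcd(560, 87):
  560 = 6×87 + 38
  87 = 2×38 + 11
  38 = 3×11 + 5
  11 = 2×5 + 1
  5 = 5×1
so gcd(560, 87) = 1.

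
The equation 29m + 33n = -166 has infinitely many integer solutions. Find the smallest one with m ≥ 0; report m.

25

gcd(33, 29):
  33 = 1×29 + 4
  29 = 7×4 + 1
  4 = 4×1
so gcd(33, 29) = 1.
1 divides -166, so solutions exist.
Back-substitute for Bézout coefficients:
  1 = 29 - 7×4
  ... = 29×(8) + 33×(-7)
Scale by -166/1 = -166: (m₀, n₀) = (-1328, 1162).
General solution: m = -1328 + 33t, n = 1162 - 29t for integer t.
m ≥ 0: smallest is -1328 mod 33 = 25 (at t = 41), with n = -27.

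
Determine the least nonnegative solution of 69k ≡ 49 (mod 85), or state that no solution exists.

gcd(85, 69):
  85 = 1·69 + 16
  69 = 4·16 + 5
  16 = 3·5 + 1
  5 = 5·1
so gcd(85, 69) = 1.
1 divides 49, so solutions exist.
Back-substitute for Bézout coefficients:
  1 = 16 - 3·5
  ... = 69·(-16) + 85·(13)
So 69·(-16) ≡ 1 (mod 85); multiply by 49: k ≡ -784 (mod 85).
Smallest nonnegative: k = -784 mod 85 = 66.

66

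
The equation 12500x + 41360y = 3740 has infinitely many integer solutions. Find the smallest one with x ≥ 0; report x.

715

gcd(41360, 12500):
  41360 = 3*12500 + 3860
  12500 = 3*3860 + 920
  3860 = 4*920 + 180
  920 = 5*180 + 20
  180 = 9*20
so gcd(41360, 12500) = 20.
20 divides 3740, so solutions exist.
Back-substitute for Bézout coefficients:
  20 = 920 - 5*180
  ... = 12500*(225) + 41360*(-68)
Scale by 3740/20 = 187: (x₀, y₀) = (42075, -12716).
General solution: x = 42075 + 2068t, y = -12716 - 625t for integer t.
x ≥ 0: smallest is 42075 mod 2068 = 715 (at t = -20), with y = -216.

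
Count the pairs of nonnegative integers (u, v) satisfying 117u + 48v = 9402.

gcd(117, 48) = 3.
By Bézout, 117×(7) + 48×(-17) = 3.
One solution: (2, 191).
General: u = 2 + 16t, v = 191 - 39t.
u ≥ 0 ⇒ t ≥ 0; v ≥ 0 ⇒ t ≤ 4. So t ∈ [0, 4]: 5 solutions.

5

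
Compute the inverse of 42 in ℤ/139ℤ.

gcd(139, 42) = 1.
By Bézout, 42*(-43) + 139*(13) = 1.
So 42*-43 ≡ 1 (mod 139), and -43 mod 139 = 96.

96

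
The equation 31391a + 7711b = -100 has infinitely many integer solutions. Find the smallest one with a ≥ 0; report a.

gcd(31391, 7711) = 1.
1 divides -100, so solutions exist.
By Bézout, 31391*(3637) + 7711*(-14806) = 1.
Scale by -100/1 = -100: (a₀, b₀) = (-363700, 1480600).
General solution: a = -363700 + 7711t, b = 1480600 - 31391t for integer t.
a ≥ 0: smallest is -363700 mod 7711 = 6428 (at t = 48), with b = -26168.

6428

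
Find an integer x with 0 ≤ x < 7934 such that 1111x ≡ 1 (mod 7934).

gcd(7934, 1111) = 1  (7934 = 7*1111 + 157, 1111 = 7*157 + 12, 157 = 13*12 + 1, 12 = 12*1).
Back-substituting, 1111*(-657) + 7934*(92) = 1.
So 1111*-657 ≡ 1 (mod 7934), and -657 mod 7934 = 7277.

7277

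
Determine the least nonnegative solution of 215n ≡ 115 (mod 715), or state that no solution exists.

gcd(715, 215) = 5.
5 divides 115, so solutions exist.
By Bézout, 215×(10) + 715×(-3) = 5.
So 215×(10) ≡ 5 (mod 715); multiply by 23: n ≡ 230 (mod 143).
Smallest nonnegative: n = 230 mod 143 = 87.

87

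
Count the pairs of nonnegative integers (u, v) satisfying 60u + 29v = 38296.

22

gcd(60, 29) = 1.
By Bézout, 60*(-14) + 29*(29) = 1.
One solution: (8, 1304).
General: u = 8 + 29t, v = 1304 - 60t.
u ≥ 0 ⇒ t ≥ 0; v ≥ 0 ⇒ t ≤ 21. So t ∈ [0, 21]: 22 solutions.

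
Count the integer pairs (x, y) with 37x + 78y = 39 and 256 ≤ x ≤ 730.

gcd(78, 37):
  78 = 2×37 + 4
  37 = 9×4 + 1
  4 = 4×1
so gcd(78, 37) = 1.
Back-substitute for Bézout coefficients:
  1 = 37 - 9×4
  ... = 37×(19) + 78×(-9)
Scale by 39: particular solution (741, -351); reduce x mod 78: (39, -18).
General solution: x = 39 + 78t, y = -18 - 37t for integer t.
256 ≤ 39 + 78t ≤ 730 gives t ∈ [3, 8], which is 6 values.

6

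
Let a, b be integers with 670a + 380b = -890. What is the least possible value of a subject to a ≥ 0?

31

gcd(670, 380) = 10  (670 = 1·380 + 290, 380 = 1·290 + 90, 290 = 3·90 + 20, 90 = 4·20 + 10, 20 = 2·10).
10 divides -890, so solutions exist.
Back-substituting, 670·(-17) + 380·(30) = 10.
Scale by -890/10 = -89: (a₀, b₀) = (1513, -2670).
General solution: a = 1513 + 38t, b = -2670 - 67t for integer t.
a ≥ 0: smallest is 1513 mod 38 = 31 (at t = -39), with b = -57.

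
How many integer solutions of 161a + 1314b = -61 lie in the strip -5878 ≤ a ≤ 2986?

gcd(1314, 161) = 1  (1314 = 8*161 + 26, 161 = 6*26 + 5, 26 = 5*5 + 1, 5 = 5*1).
Back-substituting, 161*(-253) + 1314*(31) = 1.
Scale by -61: particular solution (15433, -1891); reduce a mod 1314: (979, -120).
General solution: a = 979 + 1314t, b = -120 - 161t for integer t.
-5878 ≤ 979 + 1314t ≤ 2986 gives t ∈ [-5, 1], which is 7 values.

7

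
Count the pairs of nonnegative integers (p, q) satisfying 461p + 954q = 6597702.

15

gcd(954, 461) = 1  (954 = 2×461 + 32, 461 = 14×32 + 13, 32 = 2×13 + 6, 13 = 2×6 + 1, 6 = 6×1).
Back-substituting, 461×(149) + 954×(-72) = 1.
Scale by 6597702: one solution is (983057598, -475034544). Reduce p mod 954: (666, 6594).
General: p = 666 + 954t, q = 6594 - 461t.
p ≥ 0 ⇒ t ≥ 0; q ≥ 0 ⇒ t ≤ 14. So t ∈ [0, 14]: 15 solutions.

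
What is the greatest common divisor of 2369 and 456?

gcd(2369, 456) = 1  (2369 = 5*456 + 89, 456 = 5*89 + 11, 89 = 8*11 + 1, 11 = 11*1).

1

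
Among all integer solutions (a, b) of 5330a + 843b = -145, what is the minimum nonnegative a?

703

gcd(5330, 843) = 1.
1 divides -145, so solutions exist.
By Bézout, 5330*(-406) + 843*(2567) = 1.
Scale by -145/1 = -145: (a₀, b₀) = (58870, -372215).
General solution: a = 58870 + 843t, b = -372215 - 5330t for integer t.
a ≥ 0: smallest is 58870 mod 843 = 703 (at t = -69), with b = -4445.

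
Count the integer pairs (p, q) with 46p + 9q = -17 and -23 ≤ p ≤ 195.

gcd(46, 9) = 1  (46 = 5×9 + 1, 9 = 9×1).
Back-substituting, 46×(1) + 9×(-5) = 1.
Scale by -17: particular solution (-17, 85); reduce p mod 9: (1, -7).
General solution: p = 1 + 9t, q = -7 - 46t for integer t.
-23 ≤ 1 + 9t ≤ 195 gives t ∈ [-2, 21], which is 24 values.

24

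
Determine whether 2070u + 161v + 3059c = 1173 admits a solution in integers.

gcd(2070, 161) = 23  (2070 = 12·161 + 138, 161 = 1·138 + 23, 138 = 6·23).
gcd(23, 3059) = 23.
23 divides 1173, so integer solutions exist.

yes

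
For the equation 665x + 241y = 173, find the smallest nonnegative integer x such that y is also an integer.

gcd(665, 241):
  665 = 2·241 + 183
  241 = 1·183 + 58
  183 = 3·58 + 9
  58 = 6·9 + 4
  9 = 2·4 + 1
  4 = 4·1
so gcd(665, 241) = 1.
1 divides 173, so solutions exist.
Back-substitute for Bézout coefficients:
  1 = 9 - 2·4
  ... = 665·(54) + 241·(-149)
Scale by 173/1 = 173: (x₀, y₀) = (9342, -25777).
General solution: x = 9342 + 241t, y = -25777 - 665t for integer t.
x ≥ 0: smallest is 9342 mod 241 = 184 (at t = -38), with y = -507.

184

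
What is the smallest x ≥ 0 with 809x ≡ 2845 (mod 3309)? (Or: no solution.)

932

gcd(3309, 809):
  3309 = 4·809 + 73
  809 = 11·73 + 6
  73 = 12·6 + 1
  6 = 6·1
so gcd(3309, 809) = 1.
1 divides 2845, so solutions exist.
Back-substitute for Bézout coefficients:
  1 = 73 - 12·6
  ... = 809·(-544) + 3309·(133)
So 809·(-544) ≡ 1 (mod 3309); multiply by 2845: x ≡ -1547680 (mod 3309).
Smallest nonnegative: x = -1547680 mod 3309 = 932.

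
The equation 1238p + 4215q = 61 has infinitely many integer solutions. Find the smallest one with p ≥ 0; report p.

gcd(4215, 1238):
  4215 = 3*1238 + 501
  1238 = 2*501 + 236
  501 = 2*236 + 29
  236 = 8*29 + 4
  29 = 7*4 + 1
  4 = 4*1
so gcd(4215, 1238) = 1.
1 divides 61, so solutions exist.
Back-substitute for Bézout coefficients:
  1 = 29 - 7*4
  ... = 1238*(-1018) + 4215*(299)
Scale by 61/1 = 61: (p₀, q₀) = (-62098, 18239).
General solution: p = -62098 + 4215t, q = 18239 - 1238t for integer t.
p ≥ 0: smallest is -62098 mod 4215 = 1127 (at t = 15), with q = -331.

1127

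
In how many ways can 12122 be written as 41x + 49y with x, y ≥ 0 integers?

6

gcd(49, 41):
  49 = 1×41 + 8
  41 = 5×8 + 1
  8 = 8×1
so gcd(49, 41) = 1.
Back-substitute for Bézout coefficients:
  1 = 41 - 5×8
  ... = 41×(6) + 49×(-5)
Scale by 12122: one solution is (72732, -60610). Reduce x mod 49: (16, 234).
General: x = 16 + 49t, y = 234 - 41t.
x ≥ 0 ⇒ t ≥ 0; y ≥ 0 ⇒ t ≤ 5. So t ∈ [0, 5]: 6 solutions.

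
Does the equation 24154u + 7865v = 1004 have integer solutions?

no

gcd(24154, 7865):
  24154 = 3·7865 + 559
  7865 = 14·559 + 39
  559 = 14·39 + 13
  39 = 3·13
so gcd(24154, 7865) = 13.
13 does not divide 1004 (remainder 3), so no integer solutions.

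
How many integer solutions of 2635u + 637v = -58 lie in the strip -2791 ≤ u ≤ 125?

gcd(2635, 637):
  2635 = 4×637 + 87
  637 = 7×87 + 28
  87 = 3×28 + 3
  28 = 9×3 + 1
  3 = 3×1
so gcd(2635, 637) = 1.
Back-substitute for Bézout coefficients:
  1 = 28 - 9×3
  ... = 2635×(-205) + 637×(848)
Scale by -58: particular solution (11890, -49184); reduce u mod 637: (424, -1754).
General solution: u = 424 + 637t, v = -1754 - 2635t for integer t.
-2791 ≤ 424 + 637t ≤ 125 gives t ∈ [-5, -1], which is 5 values.

5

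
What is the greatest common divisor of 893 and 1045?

gcd(1045, 893) = 19  (1045 = 1×893 + 152, 893 = 5×152 + 133, 152 = 1×133 + 19, 133 = 7×19).

19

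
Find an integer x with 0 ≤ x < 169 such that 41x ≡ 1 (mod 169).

33

gcd(169, 41):
  169 = 4*41 + 5
  41 = 8*5 + 1
  5 = 5*1
so gcd(169, 41) = 1.
Back-substitute for Bézout coefficients:
  1 = 41 - 8*5
  ... = 41*(33) + 169*(-8)
So 41*33 ≡ 1 (mod 169), and 33 mod 169 = 33.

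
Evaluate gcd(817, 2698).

19

gcd(2698, 817):
  2698 = 3·817 + 247
  817 = 3·247 + 76
  247 = 3·76 + 19
  76 = 4·19
so gcd(2698, 817) = 19.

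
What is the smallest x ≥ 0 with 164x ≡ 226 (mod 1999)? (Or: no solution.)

gcd(1999, 164) = 1.
1 divides 226, so solutions exist.
By Bézout, 164*(451) + 1999*(-37) = 1.
So 164*(451) ≡ 1 (mod 1999); multiply by 226: x ≡ 101926 (mod 1999).
Smallest nonnegative: x = 101926 mod 1999 = 1976.

1976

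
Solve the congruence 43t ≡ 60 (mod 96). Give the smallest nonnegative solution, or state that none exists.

84

gcd(96, 43):
  96 = 2·43 + 10
  43 = 4·10 + 3
  10 = 3·3 + 1
  3 = 3·1
so gcd(96, 43) = 1.
1 divides 60, so solutions exist.
Back-substitute for Bézout coefficients:
  1 = 10 - 3·3
  ... = 43·(-29) + 96·(13)
So 43·(-29) ≡ 1 (mod 96); multiply by 60: t ≡ -1740 (mod 96).
Smallest nonnegative: t = -1740 mod 96 = 84.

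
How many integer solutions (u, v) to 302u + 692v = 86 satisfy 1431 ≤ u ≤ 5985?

gcd(692, 302) = 2  (692 = 2*302 + 88, 302 = 3*88 + 38, 88 = 2*38 + 12, 38 = 3*12 + 2, 12 = 6*2).
Back-substituting, 302*(55) + 692*(-24) = 2.
Scale by 43: particular solution (2365, -1032); reduce u mod 346: (289, -126).
General solution: u = 289 + 346t, v = -126 - 151t for integer t.
1431 ≤ 289 + 346t ≤ 5985 gives t ∈ [4, 16], which is 13 values.

13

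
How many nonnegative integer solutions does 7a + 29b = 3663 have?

gcd(29, 7) = 1  (29 = 4·7 + 1, 7 = 7·1).
Back-substituting, 7·(-4) + 29·(1) = 1.
Scale by 3663: one solution is (-14652, 3663). Reduce a mod 29: (22, 121).
General: a = 22 + 29t, b = 121 - 7t.
a ≥ 0 ⇒ t ≥ 0; b ≥ 0 ⇒ t ≤ 17. So t ∈ [0, 17]: 18 solutions.

18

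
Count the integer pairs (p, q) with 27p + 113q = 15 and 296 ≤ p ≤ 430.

gcd(113, 27) = 1  (113 = 4*27 + 5, 27 = 5*5 + 2, 5 = 2*2 + 1, 2 = 2*1).
Back-substituting, 27*(-46) + 113*(11) = 1.
Scale by 15: particular solution (-690, 165); reduce p mod 113: (101, -24).
General solution: p = 101 + 113t, q = -24 - 27t for integer t.
296 ≤ 101 + 113t ≤ 430 gives t ∈ [2, 2], which is 1 value.

1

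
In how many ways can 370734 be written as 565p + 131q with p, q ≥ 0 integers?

gcd(565, 131) = 1  (565 = 4*131 + 41, 131 = 3*41 + 8, 41 = 5*8 + 1, 8 = 8*1).
Back-substituting, 565*(16) + 131*(-69) = 1.
Scale by 370734: one solution is (5931744, -25580646). Reduce p mod 131: (64, 2554).
General: p = 64 + 131t, q = 2554 - 565t.
p ≥ 0 ⇒ t ≥ 0; q ≥ 0 ⇒ t ≤ 4. So t ∈ [0, 4]: 5 solutions.

5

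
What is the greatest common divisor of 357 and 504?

21

gcd(504, 357):
  504 = 1×357 + 147
  357 = 2×147 + 63
  147 = 2×63 + 21
  63 = 3×21
so gcd(504, 357) = 21.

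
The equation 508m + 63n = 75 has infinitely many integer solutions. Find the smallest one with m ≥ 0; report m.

3

gcd(508, 63):
  508 = 8×63 + 4
  63 = 15×4 + 3
  4 = 1×3 + 1
  3 = 3×1
so gcd(508, 63) = 1.
1 divides 75, so solutions exist.
Back-substitute for Bézout coefficients:
  1 = 4 - 1×3
  ... = 508×(16) + 63×(-129)
Scale by 75/1 = 75: (m₀, n₀) = (1200, -9675).
General solution: m = 1200 + 63t, n = -9675 - 508t for integer t.
m ≥ 0: smallest is 1200 mod 63 = 3 (at t = -19), with n = -23.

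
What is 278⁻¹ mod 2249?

1529

gcd(2249, 278):
  2249 = 8×278 + 25
  278 = 11×25 + 3
  25 = 8×3 + 1
  3 = 3×1
so gcd(2249, 278) = 1.
Back-substitute for Bézout coefficients:
  1 = 25 - 8×3
  ... = 278×(-720) + 2249×(89)
So 278×-720 ≡ 1 (mod 2249), and -720 mod 2249 = 1529.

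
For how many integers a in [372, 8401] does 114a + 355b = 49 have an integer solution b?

gcd(355, 114) = 1.
By Bézout, 114*(109) + 355*(-35) = 1.
Particular solution: (16, -5).
General solution: a = 16 + 355t, b = -5 - 114t for integer t.
372 ≤ 16 + 355t ≤ 8401 gives t ∈ [2, 23], which is 22 values.

22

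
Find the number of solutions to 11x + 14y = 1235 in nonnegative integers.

gcd(14, 11):
  14 = 1*11 + 3
  11 = 3*3 + 2
  3 = 1*2 + 1
  2 = 2*1
so gcd(14, 11) = 1.
Back-substitute for Bézout coefficients:
  1 = 3 - 1*2
  ... = 11*(-5) + 14*(4)
Scale by 1235: one solution is (-6175, 4940). Reduce x mod 14: (13, 78).
General: x = 13 + 14t, y = 78 - 11t.
x ≥ 0 ⇒ t ≥ 0; y ≥ 0 ⇒ t ≤ 7. So t ∈ [0, 7]: 8 solutions.

8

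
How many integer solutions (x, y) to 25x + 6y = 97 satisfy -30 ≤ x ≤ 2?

gcd(25, 6) = 1  (25 = 4×6 + 1, 6 = 6×1).
Back-substituting, 25×(1) + 6×(-4) = 1.
Scale by 97: particular solution (97, -388); reduce x mod 6: (1, 12).
General solution: x = 1 + 6t, y = 12 - 25t for integer t.
-30 ≤ 1 + 6t ≤ 2 gives t ∈ [-5, 0], which is 6 values.

6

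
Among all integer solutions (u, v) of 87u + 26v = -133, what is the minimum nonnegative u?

17

gcd(87, 26):
  87 = 3·26 + 9
  26 = 2·9 + 8
  9 = 1·8 + 1
  8 = 8·1
so gcd(87, 26) = 1.
1 divides -133, so solutions exist.
Back-substitute for Bézout coefficients:
  1 = 9 - 1·8
  ... = 87·(3) + 26·(-10)
Scale by -133/1 = -133: (u₀, v₀) = (-399, 1330).
General solution: u = -399 + 26t, v = 1330 - 87t for integer t.
u ≥ 0: smallest is -399 mod 26 = 17 (at t = 16), with v = -62.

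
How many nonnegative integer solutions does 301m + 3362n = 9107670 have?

9

gcd(3362, 301):
  3362 = 11·301 + 51
  301 = 5·51 + 46
  51 = 1·46 + 5
  46 = 9·5 + 1
  5 = 5·1
so gcd(3362, 301) = 1.
Back-substitute for Bézout coefficients:
  1 = 46 - 9·5
  ... = 301·(659) + 3362·(-59)
Scale by 9107670: one solution is (6001954530, -537352530). Reduce m mod 3362: (1184, 2603).
General: m = 1184 + 3362t, n = 2603 - 301t.
m ≥ 0 ⇒ t ≥ 0; n ≥ 0 ⇒ t ≤ 8. So t ∈ [0, 8]: 9 solutions.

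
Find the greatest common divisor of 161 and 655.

1

gcd(655, 161):
  655 = 4×161 + 11
  161 = 14×11 + 7
  11 = 1×7 + 4
  7 = 1×4 + 3
  4 = 1×3 + 1
  3 = 3×1
so gcd(655, 161) = 1.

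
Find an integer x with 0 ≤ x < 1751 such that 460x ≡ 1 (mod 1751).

gcd(1751, 460) = 1.
By Bézout, 460·(-118) + 1751·(31) = 1.
So 460·-118 ≡ 1 (mod 1751), and -118 mod 1751 = 1633.

1633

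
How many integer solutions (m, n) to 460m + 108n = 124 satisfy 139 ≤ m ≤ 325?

7

gcd(460, 108) = 4  (460 = 4·108 + 28, 108 = 3·28 + 24, 28 = 1·24 + 4, 24 = 6·4).
Back-substituting, 460·(4) + 108·(-17) = 4.
Scale by 31: particular solution (124, -527); reduce m mod 27: (16, -67).
General solution: m = 16 + 27t, n = -67 - 115t for integer t.
139 ≤ 16 + 27t ≤ 325 gives t ∈ [5, 11], which is 7 values.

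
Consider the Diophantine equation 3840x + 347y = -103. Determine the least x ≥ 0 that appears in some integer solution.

gcd(3840, 347) = 1  (3840 = 11·347 + 23, 347 = 15·23 + 2, 23 = 11·2 + 1, 2 = 2·1).
1 divides -103, so solutions exist.
Back-substituting, 3840·(166) + 347·(-1837) = 1.
Scale by -103/1 = -103: (x₀, y₀) = (-17098, 189211).
General solution: x = -17098 + 347t, y = 189211 - 3840t for integer t.
x ≥ 0: smallest is -17098 mod 347 = 252 (at t = 50), with y = -2789.

252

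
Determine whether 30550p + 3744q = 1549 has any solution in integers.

gcd(30550, 3744) = 26.
26 does not divide 1549 (remainder 15), so no integer solutions.

no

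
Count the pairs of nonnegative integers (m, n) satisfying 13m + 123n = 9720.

6

gcd(123, 13) = 1  (123 = 9*13 + 6, 13 = 2*6 + 1, 6 = 6*1).
Back-substituting, 13*(19) + 123*(-2) = 1.
Scale by 9720: one solution is (184680, -19440). Reduce m mod 123: (57, 73).
General: m = 57 + 123t, n = 73 - 13t.
m ≥ 0 ⇒ t ≥ 0; n ≥ 0 ⇒ t ≤ 5. So t ∈ [0, 5]: 6 solutions.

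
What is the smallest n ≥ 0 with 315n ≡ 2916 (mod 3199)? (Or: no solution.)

no solution

gcd(3199, 315):
  3199 = 10·315 + 49
  315 = 6·49 + 21
  49 = 2·21 + 7
  21 = 3·7
so gcd(3199, 315) = 7.
7 does not divide 2916, so the congruence has no solution.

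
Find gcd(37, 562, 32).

1

gcd(562, 37):
  562 = 15·37 + 7
  37 = 5·7 + 2
  7 = 3·2 + 1
  2 = 2·1
so gcd(562, 37) = 1.
gcd(1, 32) = 1.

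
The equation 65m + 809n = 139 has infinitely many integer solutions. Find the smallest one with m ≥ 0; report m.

612

gcd(809, 65):
  809 = 12·65 + 29
  65 = 2·29 + 7
  29 = 4·7 + 1
  7 = 7·1
so gcd(809, 65) = 1.
1 divides 139, so solutions exist.
Back-substitute for Bézout coefficients:
  1 = 29 - 4·7
  ... = 65·(-112) + 809·(9)
Scale by 139/1 = 139: (m₀, n₀) = (-15568, 1251).
General solution: m = -15568 + 809t, n = 1251 - 65t for integer t.
m ≥ 0: smallest is -15568 mod 809 = 612 (at t = 20), with n = -49.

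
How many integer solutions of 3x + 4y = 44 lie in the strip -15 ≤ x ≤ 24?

gcd(4, 3):
  4 = 1×3 + 1
  3 = 3×1
so gcd(4, 3) = 1.
Back-substitute for Bézout coefficients:
  1 = 4 - 1×3
  ... = 3×(-1) + 4×(1)
Scale by 44: particular solution (-44, 44); reduce x mod 4: (0, 11).
General solution: x = 0 + 4t, y = 11 - 3t for integer t.
-15 ≤ 0 + 4t ≤ 24 gives t ∈ [-3, 6], which is 10 values.

10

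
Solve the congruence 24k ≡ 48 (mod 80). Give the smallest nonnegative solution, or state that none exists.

2

gcd(80, 24) = 8.
8 divides 48, so solutions exist.
By Bézout, 24*(-3) + 80*(1) = 8.
So 24*(-3) ≡ 8 (mod 80); multiply by 6: k ≡ -18 (mod 10).
Smallest nonnegative: k = -18 mod 10 = 2.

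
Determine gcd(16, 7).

1

gcd(16, 7):
  16 = 2*7 + 2
  7 = 3*2 + 1
  2 = 2*1
so gcd(16, 7) = 1.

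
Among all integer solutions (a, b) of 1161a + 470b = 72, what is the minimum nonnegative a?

62

gcd(1161, 470):
  1161 = 2*470 + 221
  470 = 2*221 + 28
  221 = 7*28 + 25
  28 = 1*25 + 3
  25 = 8*3 + 1
  3 = 3*1
so gcd(1161, 470) = 1.
1 divides 72, so solutions exist.
Back-substitute for Bézout coefficients:
  1 = 25 - 8*3
  ... = 1161*(151) + 470*(-373)
Scale by 72/1 = 72: (a₀, b₀) = (10872, -26856).
General solution: a = 10872 + 470t, b = -26856 - 1161t for integer t.
a ≥ 0: smallest is 10872 mod 470 = 62 (at t = -23), with b = -153.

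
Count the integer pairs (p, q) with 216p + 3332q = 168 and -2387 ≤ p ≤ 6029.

10

gcd(3332, 216) = 4.
By Bézout, 216·(108) + 3332·(-7) = 4.
Particular solution: (371, -24).
General solution: p = 371 + 833t, q = -24 - 54t for integer t.
-2387 ≤ 371 + 833t ≤ 6029 gives t ∈ [-3, 6], which is 10 values.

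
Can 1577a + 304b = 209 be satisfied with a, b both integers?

yes

gcd(1577, 304) = 19  (1577 = 5×304 + 57, 304 = 5×57 + 19, 57 = 3×19).
19 divides 209, so integer solutions exist.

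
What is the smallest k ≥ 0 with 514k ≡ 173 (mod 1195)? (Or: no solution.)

gcd(1195, 514) = 1  (1195 = 2*514 + 167, 514 = 3*167 + 13, 167 = 12*13 + 11, 13 = 1*11 + 2, 11 = 5*2 + 1, 2 = 2*1).
1 divides 173, so solutions exist.
Back-substituting, 514*(-551) + 1195*(237) = 1.
So 514*(-551) ≡ 1 (mod 1195); multiply by 173: k ≡ -95323 (mod 1195).
Smallest nonnegative: k = -95323 mod 1195 = 277.

277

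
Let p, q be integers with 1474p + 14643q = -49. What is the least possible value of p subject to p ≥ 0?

3467

gcd(14643, 1474) = 1  (14643 = 9*1474 + 1377, 1474 = 1*1377 + 97, 1377 = 14*97 + 19, 97 = 5*19 + 2, 19 = 9*2 + 1, 2 = 2*1).
1 divides -49, so solutions exist.
Back-substituting, 1474*(-6944) + 14643*(699) = 1.
Scale by -49/1 = -49: (p₀, q₀) = (340256, -34251).
General solution: p = 340256 + 14643t, q = -34251 - 1474t for integer t.
p ≥ 0: smallest is 340256 mod 14643 = 3467 (at t = -23), with q = -349.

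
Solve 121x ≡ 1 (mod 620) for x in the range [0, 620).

41

gcd(620, 121):
  620 = 5·121 + 15
  121 = 8·15 + 1
  15 = 15·1
so gcd(620, 121) = 1.
Back-substitute for Bézout coefficients:
  1 = 121 - 8·15
  ... = 121·(41) + 620·(-8)
So 121·41 ≡ 1 (mod 620), and 41 mod 620 = 41.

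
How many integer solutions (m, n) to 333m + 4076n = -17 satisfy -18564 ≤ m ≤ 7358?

gcd(4076, 333) = 1.
By Bézout, 333·(1885) + 4076·(-154) = 1.
Particular solution: (563, -46).
General solution: m = 563 + 4076t, n = -46 - 333t for integer t.
-18564 ≤ 563 + 4076t ≤ 7358 gives t ∈ [-4, 1], which is 6 values.

6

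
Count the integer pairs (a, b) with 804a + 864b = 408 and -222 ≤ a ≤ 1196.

20

gcd(864, 804) = 12.
By Bézout, 804·(-29) + 864·(27) = 12.
Particular solution: (22, -20).
General solution: a = 22 + 72t, b = -20 - 67t for integer t.
-222 ≤ 22 + 72t ≤ 1196 gives t ∈ [-3, 16], which is 20 values.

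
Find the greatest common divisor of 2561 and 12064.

13

gcd(12064, 2561):
  12064 = 4·2561 + 1820
  2561 = 1·1820 + 741
  1820 = 2·741 + 338
  741 = 2·338 + 65
  338 = 5·65 + 13
  65 = 5·13
so gcd(12064, 2561) = 13.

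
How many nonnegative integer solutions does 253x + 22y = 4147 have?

8

gcd(253, 22):
  253 = 11×22 + 11
  22 = 2×11
so gcd(253, 22) = 11.
Back-substitute for Bézout coefficients:
  11 = 253 - 11×22
  ... = 253×(1) + 22×(-11)
Scale by 377: one solution is (377, -4147). Reduce x mod 2: (1, 177).
General: x = 1 + 2t, y = 177 - 23t.
x ≥ 0 ⇒ t ≥ 0; y ≥ 0 ⇒ t ≤ 7. So t ∈ [0, 7]: 8 solutions.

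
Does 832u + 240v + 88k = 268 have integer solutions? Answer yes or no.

gcd(832, 240) = 16  (832 = 3×240 + 112, 240 = 2×112 + 16, 112 = 7×16).
gcd(16, 88) = 8.
8 does not divide 268 (remainder 4), so no integer solutions.

no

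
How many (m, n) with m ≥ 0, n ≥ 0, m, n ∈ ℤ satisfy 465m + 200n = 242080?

gcd(465, 200):
  465 = 2*200 + 65
  200 = 3*65 + 5
  65 = 13*5
so gcd(465, 200) = 5.
Back-substitute for Bézout coefficients:
  5 = 200 - 3*65
  ... = 465*(-3) + 200*(7)
Scale by 48416: one solution is (-145248, 338912). Reduce m mod 40: (32, 1136).
General: m = 32 + 40t, n = 1136 - 93t.
m ≥ 0 ⇒ t ≥ 0; n ≥ 0 ⇒ t ≤ 12. So t ∈ [0, 12]: 13 solutions.

13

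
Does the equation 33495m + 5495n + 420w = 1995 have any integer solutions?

yes

gcd(33495, 5495) = 35.
gcd(35, 420) = 35.
35 divides 1995, so integer solutions exist.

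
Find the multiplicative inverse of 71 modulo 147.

29

gcd(147, 71):
  147 = 2·71 + 5
  71 = 14·5 + 1
  5 = 5·1
so gcd(147, 71) = 1.
Back-substitute for Bézout coefficients:
  1 = 71 - 14·5
  ... = 71·(29) + 147·(-14)
So 71·29 ≡ 1 (mod 147), and 29 mod 147 = 29.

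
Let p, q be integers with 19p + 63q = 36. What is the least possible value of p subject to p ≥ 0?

45

gcd(63, 19) = 1.
1 divides 36, so solutions exist.
By Bézout, 19·(10) + 63·(-3) = 1.
Scale by 36/1 = 36: (p₀, q₀) = (360, -108).
General solution: p = 360 + 63t, q = -108 - 19t for integer t.
p ≥ 0: smallest is 360 mod 63 = 45 (at t = -5), with q = -13.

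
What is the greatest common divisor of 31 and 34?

1

gcd(34, 31):
  34 = 1·31 + 3
  31 = 10·3 + 1
  3 = 3·1
so gcd(34, 31) = 1.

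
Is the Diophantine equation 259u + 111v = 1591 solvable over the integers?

yes

gcd(259, 111):
  259 = 2×111 + 37
  111 = 3×37
so gcd(259, 111) = 37.
37 divides 1591, so integer solutions exist.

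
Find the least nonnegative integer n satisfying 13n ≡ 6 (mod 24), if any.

6

gcd(24, 13):
  24 = 1·13 + 11
  13 = 1·11 + 2
  11 = 5·2 + 1
  2 = 2·1
so gcd(24, 13) = 1.
1 divides 6, so solutions exist.
Back-substitute for Bézout coefficients:
  1 = 11 - 5·2
  ... = 13·(-11) + 24·(6)
So 13·(-11) ≡ 1 (mod 24); multiply by 6: n ≡ -66 (mod 24).
Smallest nonnegative: n = -66 mod 24 = 6.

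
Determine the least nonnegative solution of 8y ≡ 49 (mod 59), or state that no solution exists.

43

gcd(59, 8) = 1  (59 = 7·8 + 3, 8 = 2·3 + 2, 3 = 1·2 + 1, 2 = 2·1).
1 divides 49, so solutions exist.
Back-substituting, 8·(-22) + 59·(3) = 1.
So 8·(-22) ≡ 1 (mod 59); multiply by 49: y ≡ -1078 (mod 59).
Smallest nonnegative: y = -1078 mod 59 = 43.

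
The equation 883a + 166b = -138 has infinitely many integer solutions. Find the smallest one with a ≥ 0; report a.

gcd(883, 166) = 1.
1 divides -138, so solutions exist.
By Bézout, 883·(47) + 166·(-250) = 1.
Scale by -138/1 = -138: (a₀, b₀) = (-6486, 34500).
General solution: a = -6486 + 166t, b = 34500 - 883t for integer t.
a ≥ 0: smallest is -6486 mod 166 = 154 (at t = 40), with b = -820.

154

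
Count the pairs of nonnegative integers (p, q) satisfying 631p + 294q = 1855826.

gcd(631, 294) = 1.
By Bézout, 631*(-41) + 294*(88) = 1.
One solution: (98, 6102).
General: p = 98 + 294t, q = 6102 - 631t.
p ≥ 0 ⇒ t ≥ 0; q ≥ 0 ⇒ t ≤ 9. So t ∈ [0, 9]: 10 solutions.

10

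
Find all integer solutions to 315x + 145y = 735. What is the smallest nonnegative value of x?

12

gcd(315, 145) = 5  (315 = 2*145 + 25, 145 = 5*25 + 20, 25 = 1*20 + 5, 20 = 4*5).
5 divides 735, so solutions exist.
Back-substituting, 315*(6) + 145*(-13) = 5.
Scale by 735/5 = 147: (x₀, y₀) = (882, -1911).
General solution: x = 882 + 29t, y = -1911 - 63t for integer t.
x ≥ 0: smallest is 882 mod 29 = 12 (at t = -30), with y = -21.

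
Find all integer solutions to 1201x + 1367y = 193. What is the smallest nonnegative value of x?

320

gcd(1367, 1201) = 1.
1 divides 193, so solutions exist.
By Bézout, 1201*(-140) + 1367*(123) = 1.
Scale by 193/1 = 193: (x₀, y₀) = (-27020, 23739).
General solution: x = -27020 + 1367t, y = 23739 - 1201t for integer t.
x ≥ 0: smallest is -27020 mod 1367 = 320 (at t = 20), with y = -281.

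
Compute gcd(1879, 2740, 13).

gcd(2740, 1879):
  2740 = 1*1879 + 861
  1879 = 2*861 + 157
  861 = 5*157 + 76
  157 = 2*76 + 5
  76 = 15*5 + 1
  5 = 5*1
so gcd(2740, 1879) = 1.
gcd(1, 13) = 1.

1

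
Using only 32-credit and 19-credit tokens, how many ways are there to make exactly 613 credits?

1

Need nonnegative integers with 32j + 19k = 613.
gcd(32, 19) = 1, and 32·(3) + 19·(-5) = 1.
So (j₀, k₀) = (1839, -3065); general j = 1839 + 19t, k = -3065 - 32t.
j ≥ 0 ⇒ t ≥ -96; k ≥ 0 ⇒ t ≤ -96. That's 1 value of t.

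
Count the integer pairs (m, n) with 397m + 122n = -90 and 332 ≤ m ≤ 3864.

gcd(397, 122) = 1  (397 = 3·122 + 31, 122 = 3·31 + 29, 31 = 1·29 + 2, 29 = 14·2 + 1, 2 = 2·1).
Back-substituting, 397·(-59) + 122·(192) = 1.
Scale by -90: particular solution (5310, -17280); reduce m mod 122: (64, -209).
General solution: m = 64 + 122t, n = -209 - 397t for integer t.
332 ≤ 64 + 122t ≤ 3864 gives t ∈ [3, 31], which is 29 values.

29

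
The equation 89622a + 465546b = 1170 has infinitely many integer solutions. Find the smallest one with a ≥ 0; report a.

3444

gcd(465546, 89622):
  465546 = 5·89622 + 17436
  89622 = 5·17436 + 2442
  17436 = 7·2442 + 342
  2442 = 7·342 + 48
  342 = 7·48 + 6
  48 = 8·6
so gcd(465546, 89622) = 6.
6 divides 1170, so solutions exist.
Back-substitute for Bézout coefficients:
  6 = 342 - 7·48
  ... = 89622·(-9532) + 465546·(1835)
Scale by 1170/6 = 195: (a₀, b₀) = (-1858740, 357825).
General solution: a = -1858740 + 77591t, b = 357825 - 14937t for integer t.
a ≥ 0: smallest is -1858740 mod 77591 = 3444 (at t = 24), with b = -663.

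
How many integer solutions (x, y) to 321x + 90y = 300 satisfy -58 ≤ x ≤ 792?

gcd(321, 90) = 3.
By Bézout, 321·(-7) + 90·(25) = 3.
Particular solution: (20, -68).
General solution: x = 20 + 30t, y = -68 - 107t for integer t.
-58 ≤ 20 + 30t ≤ 792 gives t ∈ [-2, 25], which is 28 values.

28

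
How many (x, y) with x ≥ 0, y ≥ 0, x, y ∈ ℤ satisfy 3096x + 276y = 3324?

0

gcd(3096, 276):
  3096 = 11·276 + 60
  276 = 4·60 + 36
  60 = 1·36 + 24
  36 = 1·24 + 12
  24 = 2·12
so gcd(3096, 276) = 12.
Back-substitute for Bézout coefficients:
  12 = 36 - 1·24
  ... = 3096·(-9) + 276·(101)
Scale by 277: one solution is (-2493, 27977). Reduce x mod 23: (14, -145).
General: x = 14 + 23t, y = -145 - 258t.
x ≥ 0 ⇒ t ≥ 0; y ≥ 0 ⇒ t ≤ -1. So t ∈ [0, -1]: 0 solutions.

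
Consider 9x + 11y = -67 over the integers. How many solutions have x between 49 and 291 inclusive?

22

gcd(11, 9):
  11 = 1*9 + 2
  9 = 4*2 + 1
  2 = 2*1
so gcd(11, 9) = 1.
Back-substitute for Bézout coefficients:
  1 = 9 - 4*2
  ... = 9*(5) + 11*(-4)
Scale by -67: particular solution (-335, 268); reduce x mod 11: (6, -11).
General solution: x = 6 + 11t, y = -11 - 9t for integer t.
49 ≤ 6 + 11t ≤ 291 gives t ∈ [4, 25], which is 22 values.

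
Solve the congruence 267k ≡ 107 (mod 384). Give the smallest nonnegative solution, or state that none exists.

no solution

gcd(384, 267) = 3  (384 = 1·267 + 117, 267 = 2·117 + 33, 117 = 3·33 + 18, 33 = 1·18 + 15, 18 = 1·15 + 3, 15 = 5·3).
3 does not divide 107, so the congruence has no solution.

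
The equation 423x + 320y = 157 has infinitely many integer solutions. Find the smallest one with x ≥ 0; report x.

219

gcd(423, 320) = 1  (423 = 1·320 + 103, 320 = 3·103 + 11, 103 = 9·11 + 4, 11 = 2·4 + 3, 4 = 1·3 + 1, 3 = 3·1).
1 divides 157, so solutions exist.
Back-substituting, 423·(87) + 320·(-115) = 1.
Scale by 157/1 = 157: (x₀, y₀) = (13659, -18055).
General solution: x = 13659 + 320t, y = -18055 - 423t for integer t.
x ≥ 0: smallest is 13659 mod 320 = 219 (at t = -42), with y = -289.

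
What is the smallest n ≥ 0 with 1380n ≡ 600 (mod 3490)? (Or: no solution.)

137

gcd(3490, 1380):
  3490 = 2*1380 + 730
  1380 = 1*730 + 650
  730 = 1*650 + 80
  650 = 8*80 + 10
  80 = 8*10
so gcd(3490, 1380) = 10.
10 divides 600, so solutions exist.
Back-substitute for Bézout coefficients:
  10 = 650 - 8*80
  ... = 1380*(43) + 3490*(-17)
So 1380*(43) ≡ 10 (mod 3490); multiply by 60: n ≡ 2580 (mod 349).
Smallest nonnegative: n = 2580 mod 349 = 137.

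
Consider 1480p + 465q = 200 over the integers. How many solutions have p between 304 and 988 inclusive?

7

gcd(1480, 465):
  1480 = 3*465 + 85
  465 = 5*85 + 40
  85 = 2*40 + 5
  40 = 8*5
so gcd(1480, 465) = 5.
Back-substitute for Bézout coefficients:
  5 = 85 - 2*40
  ... = 1480*(11) + 465*(-35)
Scale by 40: particular solution (440, -1400); reduce p mod 93: (68, -216).
General solution: p = 68 + 93t, q = -216 - 296t for integer t.
304 ≤ 68 + 93t ≤ 988 gives t ∈ [3, 9], which is 7 values.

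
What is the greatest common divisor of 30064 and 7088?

gcd(30064, 7088):
  30064 = 4*7088 + 1712
  7088 = 4*1712 + 240
  1712 = 7*240 + 32
  240 = 7*32 + 16
  32 = 2*16
so gcd(30064, 7088) = 16.

16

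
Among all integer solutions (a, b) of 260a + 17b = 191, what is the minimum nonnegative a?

11

gcd(260, 17) = 1.
1 divides 191, so solutions exist.
By Bézout, 260·(7) + 17·(-107) = 1.
Scale by 191/1 = 191: (a₀, b₀) = (1337, -20437).
General solution: a = 1337 + 17t, b = -20437 - 260t for integer t.
a ≥ 0: smallest is 1337 mod 17 = 11 (at t = -78), with b = -157.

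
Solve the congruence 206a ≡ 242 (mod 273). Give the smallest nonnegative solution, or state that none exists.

139

gcd(273, 206) = 1.
1 divides 242, so solutions exist.
By Bézout, 206×(110) + 273×(-83) = 1.
So 206×(110) ≡ 1 (mod 273); multiply by 242: a ≡ 26620 (mod 273).
Smallest nonnegative: a = 26620 mod 273 = 139.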